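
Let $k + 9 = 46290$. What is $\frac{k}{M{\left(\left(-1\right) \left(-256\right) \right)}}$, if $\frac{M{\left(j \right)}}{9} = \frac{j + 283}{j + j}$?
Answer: $\frac{7898624}{1617} \approx 4884.7$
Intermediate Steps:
$k = 46281$ ($k = -9 + 46290 = 46281$)
$M{\left(j \right)} = \frac{9 \left(283 + j\right)}{2 j}$ ($M{\left(j \right)} = 9 \frac{j + 283}{j + j} = 9 \frac{283 + j}{2 j} = \frac{9 \left(283 + j\right)}{2 j}$)
$\frac{k}{M{\left(\left(-1\right) \left(-256\right) \right)}} = \frac{46281}{\frac{9}{2} \frac{1}{\left(-1\right) \left(-256\right)} \left(283 - -256\right)} = \frac{46281}{\frac{9}{2} \cdot \frac{1}{256} \left(283 + 256\right)} = \frac{46281}{\frac{9}{2} \cdot \frac{1}{256} \cdot 539} = \frac{46281}{\frac{4851}{512}} = 46281 \cdot \frac{512}{4851} = \frac{7898624}{1617}$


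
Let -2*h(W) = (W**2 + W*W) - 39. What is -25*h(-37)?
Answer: 67475/2 ≈ 33738.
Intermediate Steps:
h(W) = 39/2 - W**2 (h(W) = -((W**2 + W*W) - 39)/2 = -((W**2 + W**2) - 39)/2 = -(2*W**2 - 39)/2 = -(-39 + 2*W**2)/2 = 39/2 - W**2)
-25*h(-37) = -25*(39/2 - 1*(-37)**2) = -25*(39/2 - 1*1369) = -25*(39/2 - 1369) = -25*(-2699/2) = 67475/2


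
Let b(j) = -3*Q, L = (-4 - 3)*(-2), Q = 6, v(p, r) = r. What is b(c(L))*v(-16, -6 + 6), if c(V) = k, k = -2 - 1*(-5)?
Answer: 0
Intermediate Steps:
L = 14 (L = -7*(-2) = 14)
k = 3 (k = -2 + 5 = 3)
c(V) = 3
b(j) = -18 (b(j) = -3*6 = -18)
b(c(L))*v(-16, -6 + 6) = -18*(-6 + 6) = -18*0 = 0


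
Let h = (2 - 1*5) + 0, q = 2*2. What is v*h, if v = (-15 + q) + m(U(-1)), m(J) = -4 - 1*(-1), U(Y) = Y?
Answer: 42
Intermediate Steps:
q = 4
m(J) = -3 (m(J) = -4 + 1 = -3)
v = -14 (v = (-15 + 4) - 3 = -11 - 3 = -14)
h = -3 (h = (2 - 5) + 0 = -3 + 0 = -3)
v*h = -14*(-3) = 42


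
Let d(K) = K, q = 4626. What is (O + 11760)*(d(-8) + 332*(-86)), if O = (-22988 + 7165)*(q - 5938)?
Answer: -593235068160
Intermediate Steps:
O = 20759776 (O = (-22988 + 7165)*(4626 - 5938) = -15823*(-1312) = 20759776)
(O + 11760)*(d(-8) + 332*(-86)) = (20759776 + 11760)*(-8 + 332*(-86)) = 20771536*(-8 - 28552) = 20771536*(-28560) = -593235068160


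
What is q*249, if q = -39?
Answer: -9711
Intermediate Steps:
q*249 = -39*249 = -9711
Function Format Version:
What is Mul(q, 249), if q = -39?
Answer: -9711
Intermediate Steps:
Mul(q, 249) = Mul(-39, 249) = -9711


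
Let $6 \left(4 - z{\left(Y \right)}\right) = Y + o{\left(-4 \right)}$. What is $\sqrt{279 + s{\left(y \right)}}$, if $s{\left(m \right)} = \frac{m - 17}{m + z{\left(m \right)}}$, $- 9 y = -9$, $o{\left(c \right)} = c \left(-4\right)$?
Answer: $\frac{\sqrt{45903}}{13} \approx 16.481$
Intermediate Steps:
$o{\left(c \right)} = - 4 c$
$y = 1$ ($y = \left(- \frac{1}{9}\right) \left(-9\right) = 1$)
$z{\left(Y \right)} = \frac{4}{3} - \frac{Y}{6}$ ($z{\left(Y \right)} = 4 - \frac{Y - -16}{6} = 4 - \frac{Y + 16}{6} = 4 - \frac{16 + Y}{6} = 4 - \left(\frac{8}{3} + \frac{Y}{6}\right) = \frac{4}{3} - \frac{Y}{6}$)
$s{\left(m \right)} = \frac{-17 + m}{\frac{4}{3} + \frac{5 m}{6}}$ ($s{\left(m \right)} = \frac{m - 17}{m - \left(- \frac{4}{3} + \frac{m}{6}\right)} = \frac{-17 + m}{\frac{4}{3} + \frac{5 m}{6}}$)
$\sqrt{279 + s{\left(y \right)}} = \sqrt{279 + \frac{6 \left(-17 + 1\right)}{8 + 5 \cdot 1}} = \sqrt{279 + 6 \frac{1}{8 + 5} \left(-16\right)} = \sqrt{279 + 6 \cdot \frac{1}{13} \left(-16\right)} = \sqrt{279 - \frac{96}{13}} = \sqrt{\frac{3531}{13}} = \frac{\sqrt{45903}}{13}$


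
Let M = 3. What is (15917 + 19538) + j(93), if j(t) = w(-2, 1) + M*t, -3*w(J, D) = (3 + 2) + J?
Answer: 35733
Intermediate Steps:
w(J, D) = -5/3 - J/3 (w(J, D) = -((3 + 2) + J)/3 = -(5 + J)/3 = -5/3 - J/3)
j(t) = -1 + 3*t (j(t) = (-5/3 - ⅓*(-2)) + 3*t = (-5/3 + ⅔) + 3*t = -1 + 3*t)
(15917 + 19538) + j(93) = (15917 + 19538) + (-1 + 3*93) = 35455 + (-1 + 279) = 35455 + 278 = 35733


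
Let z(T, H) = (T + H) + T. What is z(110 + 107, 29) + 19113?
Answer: 19576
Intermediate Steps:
z(T, H) = H + 2*T (z(T, H) = (H + T) + T = H + 2*T)
z(110 + 107, 29) + 19113 = (29 + 2*(110 + 107)) + 19113 = (29 + 2*217) + 19113 = (29 + 434) + 19113 = 463 + 19113 = 19576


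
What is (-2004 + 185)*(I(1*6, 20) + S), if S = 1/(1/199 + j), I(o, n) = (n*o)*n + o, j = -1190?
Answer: -1036397541845/236809 ≈ -4.3765e+6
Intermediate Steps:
I(o, n) = o + o*n² (I(o, n) = o*n² + o = o + o*n²)
S = -199/236809 (S = 1/(1/199 - 1190) = 1/(-236809/199) = -199/236809 ≈ -0.00084034)
(-2004 + 185)*(I(1*6, 20) + S) = (-2004 + 185)*((1*6)*(1 + 20²) - 199/236809) = -1819*(6*(1 + 400) - 199/236809) = -1819*(6*401 - 199/236809) = -1819*(2406 - 199/236809) = -1819*569762255/236809 = -1036397541845/236809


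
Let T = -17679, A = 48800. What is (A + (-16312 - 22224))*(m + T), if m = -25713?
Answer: -445375488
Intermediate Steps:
(A + (-16312 - 22224))*(m + T) = (48800 + (-16312 - 22224))*(-25713 - 17679) = (48800 - 38536)*(-43392) = 10264*(-43392) = -445375488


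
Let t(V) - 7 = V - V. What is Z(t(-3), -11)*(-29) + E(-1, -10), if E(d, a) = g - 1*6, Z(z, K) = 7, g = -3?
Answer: -212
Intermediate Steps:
t(V) = 7 (t(V) = 7 + (V - V) = 7 + 0 = 7)
E(d, a) = -9 (E(d, a) = -3 - 1*6 = -3 - 6 = -9)
Z(t(-3), -11)*(-29) + E(-1, -10) = 7*(-29) - 9 = -203 - 9 = -212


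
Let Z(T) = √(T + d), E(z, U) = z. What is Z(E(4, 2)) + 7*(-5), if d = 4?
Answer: -35 + 2*√2 ≈ -32.172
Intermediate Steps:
Z(T) = √(4 + T) (Z(T) = √(T + 4) = √(4 + T))
Z(E(4, 2)) + 7*(-5) = √(4 + 4) + 7*(-5) = √8 - 35 = 2*√2 - 35 = -35 + 2*√2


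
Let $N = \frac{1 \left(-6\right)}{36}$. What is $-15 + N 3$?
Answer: $- \frac{31}{2} \approx -15.5$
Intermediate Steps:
$N = - \frac{1}{6}$ ($N = \left(-6\right) \frac{1}{36} = - \frac{1}{6} \approx -0.16667$)
$-15 + N 3 = -15 - \frac{1}{2} = - \frac{31}{2}$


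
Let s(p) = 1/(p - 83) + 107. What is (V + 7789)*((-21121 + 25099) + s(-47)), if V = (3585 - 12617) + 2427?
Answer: 314381008/65 ≈ 4.8366e+6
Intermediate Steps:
V = -6605 (V = -9032 + 2427 = -6605)
s(p) = 107 + 1/(-83 + p) (s(p) = 1/(-83 + p) + 107 = 107 + 1/(-83 + p))
(V + 7789)*((-21121 + 25099) + s(-47)) = (-6605 + 7789)*((-21121 + 25099) + (-8880 + 107*(-47))/(-83 - 47)) = 1184*(3978 + (-8880 - 5029)/(-130)) = 1184*(3978 - 1/130*(-13909)) = 1184*(3978 + 13909/130) = 1184*(531049/130) = 314381008/65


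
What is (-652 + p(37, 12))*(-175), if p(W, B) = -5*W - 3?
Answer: 147000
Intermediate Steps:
p(W, B) = -3 - 5*W
(-652 + p(37, 12))*(-175) = (-652 + (-3 - 5*37))*(-175) = (-652 + (-3 - 185))*(-175) = (-652 - 188)*(-175) = -840*(-175) = 147000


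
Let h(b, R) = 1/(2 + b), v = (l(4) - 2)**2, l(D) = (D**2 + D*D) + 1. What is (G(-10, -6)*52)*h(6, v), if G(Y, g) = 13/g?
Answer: -169/12 ≈ -14.083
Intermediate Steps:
l(D) = 1 + 2*D**2 (l(D) = (D**2 + D**2) + 1 = 2*D**2 + 1 = 1 + 2*D**2)
v = 961 (v = ((1 + 2*4**2) - 2)**2 = ((1 + 2*16) - 2)**2 = ((1 + 32) - 2)**2 = (33 - 2)**2 = 31**2 = 961)
(G(-10, -6)*52)*h(6, v) = ((13/(-6))*52)/(2 + 6) = ((13*(-1/6))*52)/8 = -13/6*52*(1/8) = -338/3*1/8 = -169/12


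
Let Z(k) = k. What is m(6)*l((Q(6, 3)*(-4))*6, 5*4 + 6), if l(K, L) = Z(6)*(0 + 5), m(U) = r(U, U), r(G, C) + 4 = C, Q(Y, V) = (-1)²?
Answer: 60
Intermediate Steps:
Q(Y, V) = 1
r(G, C) = -4 + C
m(U) = -4 + U
l(K, L) = 30 (l(K, L) = 6*(0 + 5) = 6*5 = 30)
m(6)*l((Q(6, 3)*(-4))*6, 5*4 + 6) = (-4 + 6)*30 = 2*30 = 60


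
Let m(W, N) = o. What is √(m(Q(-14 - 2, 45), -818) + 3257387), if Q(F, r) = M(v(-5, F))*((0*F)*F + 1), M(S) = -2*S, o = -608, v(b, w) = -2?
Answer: √3256779 ≈ 1804.7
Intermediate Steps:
Q(F, r) = 4 (Q(F, r) = (-2*(-2))*((0*F)*F + 1) = 4*(0*F + 1) = 4*(0 + 1) = 4*1 = 4)
m(W, N) = -608
√(m(Q(-14 - 2, 45), -818) + 3257387) = √(-608 + 3257387) = √3256779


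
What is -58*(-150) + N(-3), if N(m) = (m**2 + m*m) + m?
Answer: 8715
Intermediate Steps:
N(m) = m + 2*m**2 (N(m) = (m**2 + m**2) + m = 2*m**2 + m = m + 2*m**2)
-58*(-150) + N(-3) = -58*(-150) - 3*(1 + 2*(-3)) = 8700 - 3*(1 - 6) = 8700 - 3*(-5) = 8700 + 15 = 8715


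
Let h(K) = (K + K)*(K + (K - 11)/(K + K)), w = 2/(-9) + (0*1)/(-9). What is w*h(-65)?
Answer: -16748/9 ≈ -1860.9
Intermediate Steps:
w = -2/9 (w = 2*(-⅑) + 0*(-⅑) = -2/9 + 0 = -2/9 ≈ -0.22222)
h(K) = 2*K*(K + (-11 + K)/(2*K)) (h(K) = (2*K)*(K + (-11 + K)/((2*K))) = (2*K)*(K + (-11 + K)*(1/(2*K))) = (2*K)*(K + (-11 + K)/(2*K)) = 2*K*(K + (-11 + K)/(2*K)))
w*h(-65) = -2*(-11 - 65 + 2*(-65)²)/9 = -2*(-11 - 65 + 2*4225)/9 = -2*(-11 - 65 + 8450)/9 = -2/9*8374 = -16748/9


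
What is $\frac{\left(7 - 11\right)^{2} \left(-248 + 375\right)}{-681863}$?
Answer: $- \frac{16}{5369} \approx -0.0029801$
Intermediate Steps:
$\frac{\left(7 - 11\right)^{2} \left(-248 + 375\right)}{-681863} = \left(-4\right)^{2} \cdot 127 \left(- \frac{1}{681863}\right) = 16 \cdot 127 \left(- \frac{1}{681863}\right) = 2032 \left(- \frac{1}{681863}\right) = - \frac{16}{5369}$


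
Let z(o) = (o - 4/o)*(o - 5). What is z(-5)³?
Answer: 74088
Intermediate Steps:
z(o) = (-5 + o)*(o - 4/o) (z(o) = (o - 4/o)*(-5 + o) = (-5 + o)*(o - 4/o))
z(-5)³ = (-4 + (-5)² - 5*(-5) + 20/(-5))³ = (-4 + 25 + 25 + 20*(-⅕))³ = (-4 + 25 + 25 - 4)³ = 42³ = 74088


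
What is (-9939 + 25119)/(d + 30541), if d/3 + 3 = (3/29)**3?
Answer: 370225020/744645029 ≈ 0.49718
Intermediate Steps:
d = -219420/24389 (d = -9 + 3*(3/29)**3 = -9 + 3*(27/24389) = -9 + 81/24389 = -219420/24389 ≈ -8.9967)
(-9939 + 25119)/(d + 30541) = (-9939 + 25119)/(-219420/24389 + 30541) = 15180/(744645029/24389) = 15180*(24389/744645029) = 370225020/744645029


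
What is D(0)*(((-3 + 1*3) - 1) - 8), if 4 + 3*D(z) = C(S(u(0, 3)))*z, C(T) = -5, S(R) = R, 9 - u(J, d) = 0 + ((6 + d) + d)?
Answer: 12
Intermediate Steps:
u(J, d) = 3 - 2*d (u(J, d) = 9 - (0 + ((6 + d) + d)) = 9 - (0 + (6 + 2*d)) = 9 - (6 + 2*d) = 9 + (-6 - 2*d) = 3 - 2*d)
D(z) = -4/3 - 5*z/3 (D(z) = -4/3 + (-5*z)/3 = -4/3 - 5*z/3)
D(0)*(((-3 + 1*3) - 1) - 8) = (-4/3 - 5/3*0)*(((-3 + 1*3) - 1) - 8) = (-4/3 + 0)*(((-3 + 3) - 1) - 8) = -4*((0 - 1) - 8)/3 = -4*(-1 - 8)/3 = -4/3*(-9) = 12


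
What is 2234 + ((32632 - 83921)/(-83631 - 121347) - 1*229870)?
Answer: -46660320719/204978 ≈ -2.2764e+5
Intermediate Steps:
2234 + ((32632 - 83921)/(-83631 - 121347) - 1*229870) = 2234 + (-51289/(-204978) - 229870) = 2234 + (-51289*(-1/204978) - 229870) = 2234 + (51289/204978 - 229870) = 2234 - 47118241571/204978 = -46660320719/204978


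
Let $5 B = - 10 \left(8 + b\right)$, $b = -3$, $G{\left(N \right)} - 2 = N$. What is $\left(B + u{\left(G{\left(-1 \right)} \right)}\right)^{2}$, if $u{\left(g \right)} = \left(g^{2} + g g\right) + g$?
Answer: $49$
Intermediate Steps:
$G{\left(N \right)} = 2 + N$
$u{\left(g \right)} = g + 2 g^{2}$ ($u{\left(g \right)} = \left(g^{2} + g^{2}\right) + g = 2 g^{2} + g = g + 2 g^{2}$)
$B = -10$ ($B = \frac{\left(-10\right) \left(8 - 3\right)}{5} = \frac{\left(-10\right) 5}{5} = \frac{1}{5} \left(-50\right) = -10$)
$\left(B + u{\left(G{\left(-1 \right)} \right)}\right)^{2} = \left(-10 + \left(2 - 1\right) \left(1 + 2 \left(2 - 1\right)\right)\right)^{2} = \left(-10 + 1 \left(1 + 2 \cdot 1\right)\right)^{2} = \left(-10 + 1 \left(1 + 2\right)\right)^{2} = \left(-10 + 1 \cdot 3\right)^{2} = \left(-10 + 3\right)^{2} = \left(-7\right)^{2} = 49$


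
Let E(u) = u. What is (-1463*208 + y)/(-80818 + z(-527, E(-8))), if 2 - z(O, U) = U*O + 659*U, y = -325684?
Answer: 157497/19940 ≈ 7.8985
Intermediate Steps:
z(O, U) = 2 - 659*U - O*U (z(O, U) = 2 - (U*O + 659*U) = 2 - (O*U + 659*U) = 2 - (659*U + O*U) = 2 + (-659*U - O*U) = 2 - 659*U - O*U)
(-1463*208 + y)/(-80818 + z(-527, E(-8))) = (-1463*208 - 325684)/(-80818 + (2 - 659*(-8) - 1*(-527)*(-8))) = (-304304 - 325684)/(-80818 + (2 + 5272 - 4216)) = -629988/(-80818 + 1058) = -629988/(-79760) = -629988*(-1/79760) = 157497/19940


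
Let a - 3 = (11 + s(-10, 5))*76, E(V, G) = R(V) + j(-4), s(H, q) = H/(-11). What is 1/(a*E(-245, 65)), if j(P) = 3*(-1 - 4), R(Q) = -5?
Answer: -11/199780 ≈ -5.5061e-5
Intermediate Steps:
j(P) = -15 (j(P) = 3*(-5) = -15)
s(H, q) = -H/11 (s(H, q) = H*(-1/11) = -H/11)
E(V, G) = -20 (E(V, G) = -5 - 15 = -20)
a = 9989/11 (a = 3 + (11 - 1/11*(-10))*76 = 3 + (11 + 10/11)*76 = 3 + (131/11)*76 = 3 + 9956/11 = 9989/11 ≈ 908.09)
1/(a*E(-245, 65)) = 1/((9989/11)*(-20)) = (11/9989)*(-1/20) = -11/199780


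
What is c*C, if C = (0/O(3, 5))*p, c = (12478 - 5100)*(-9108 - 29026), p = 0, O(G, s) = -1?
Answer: 0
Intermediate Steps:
c = -281352652 (c = 7378*(-38134) = -281352652)
C = 0 (C = (0/(-1))*0 = (0*(-1))*0 = 0*0 = 0)
c*C = -281352652*0 = 0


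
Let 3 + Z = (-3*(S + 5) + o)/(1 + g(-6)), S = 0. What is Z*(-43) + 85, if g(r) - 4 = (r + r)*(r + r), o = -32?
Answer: 33907/149 ≈ 227.56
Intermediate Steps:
g(r) = 4 + 4*r² (g(r) = 4 + (r + r)*(r + r) = 4 + (2*r)*(2*r) = 4 + 4*r²)
Z = -494/149 (Z = -3 + (-3*(0 + 5) - 32)/(1 + (4 + 4*(-6)²)) = -3 + (-3*5 - 32)/(1 + (4 + 4*36)) = -3 + (-15 - 32)/(1 + (4 + 144)) = -3 - 47/(1 + 148) = -3 - 47/149 = -494/149 ≈ -3.3154)
Z*(-43) + 85 = -494/149*(-43) + 85 = 21242/149 + 85 = 33907/149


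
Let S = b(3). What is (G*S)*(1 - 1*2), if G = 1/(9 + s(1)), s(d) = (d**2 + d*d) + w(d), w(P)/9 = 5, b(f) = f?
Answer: -3/56 ≈ -0.053571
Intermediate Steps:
w(P) = 45 (w(P) = 9*5 = 45)
s(d) = 45 + 2*d**2 (s(d) = (d**2 + d*d) + 45 = (d**2 + d**2) + 45 = 2*d**2 + 45 = 45 + 2*d**2)
S = 3
G = 1/56 (G = 1/(9 + (45 + 2*1**2)) = 1/(9 + (45 + 2*1)) = 1/(9 + (45 + 2)) = 1/(9 + 47) = 1/56 ≈ 0.017857)
(G*S)*(1 - 1*2) = ((1/56)*3)*(1 - 1*2) = 3*(1 - 2)/56 = (3/56)*(-1) = -3/56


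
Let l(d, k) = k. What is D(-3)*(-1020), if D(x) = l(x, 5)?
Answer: -5100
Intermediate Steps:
D(x) = 5
D(-3)*(-1020) = 5*(-1020) = -5100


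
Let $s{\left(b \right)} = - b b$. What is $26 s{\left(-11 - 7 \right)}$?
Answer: $-8424$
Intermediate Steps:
$s{\left(b \right)} = - b^{2}$
$26 s{\left(-11 - 7 \right)} = 26 \left(- \left(-11 - 7\right)^{2}\right) = 26 \left(- \left(-18\right)^{2}\right) = 26 \left(\left(-1\right) 324\right) = 26 \left(-324\right) = -8424$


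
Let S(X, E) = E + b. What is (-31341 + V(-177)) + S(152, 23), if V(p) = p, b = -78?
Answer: -31573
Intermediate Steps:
S(X, E) = -78 + E (S(X, E) = E - 78 = -78 + E)
(-31341 + V(-177)) + S(152, 23) = (-31341 - 177) + (-78 + 23) = -31518 - 55 = -31573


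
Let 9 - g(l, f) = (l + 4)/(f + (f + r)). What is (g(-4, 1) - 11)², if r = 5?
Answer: 4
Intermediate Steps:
g(l, f) = 9 - (4 + l)/(5 + 2*f) (g(l, f) = 9 - (l + 4)/(f + (f + 5)) = 9 - (4 + l)/(f + (5 + f)) = 9 - (4 + l)/(5 + 2*f))
(g(-4, 1) - 11)² = ((41 - 1*(-4) + 18*1)/(5 + 2*1) - 11)² = ((41 + 4 + 18)/(5 + 2) - 11)² = (63/7 - 11)² = ((⅐)*63 - 11)² = (9 - 11)² = (-2)² = 4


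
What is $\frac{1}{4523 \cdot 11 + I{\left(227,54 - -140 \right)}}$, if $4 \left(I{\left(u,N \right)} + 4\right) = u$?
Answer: $\frac{4}{199223} \approx 2.0078 \cdot 10^{-5}$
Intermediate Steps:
$I{\left(u,N \right)} = -4 + \frac{u}{4}$
$\frac{1}{4523 \cdot 11 + I{\left(227,54 - -140 \right)}} = \frac{1}{4523 \cdot 11 + \left(-4 + \frac{1}{4} \cdot 227\right)} = \frac{1}{49753 + \left(-4 + \frac{227}{4}\right)} = \frac{1}{49753 + \frac{211}{4}} = \frac{1}{\frac{199223}{4}} = \frac{4}{199223}$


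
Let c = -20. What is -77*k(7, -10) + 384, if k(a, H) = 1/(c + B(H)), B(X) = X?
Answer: 11597/30 ≈ 386.57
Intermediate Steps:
k(a, H) = 1/(-20 + H)
-77*k(7, -10) + 384 = -77/(-20 - 10) + 384 = -77/(-30) + 384 = -77*(-1/30) + 384 = 77/30 + 384 = 11597/30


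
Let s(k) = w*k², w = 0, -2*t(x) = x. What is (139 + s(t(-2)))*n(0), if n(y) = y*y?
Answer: 0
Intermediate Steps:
t(x) = -x/2
n(y) = y²
s(k) = 0 (s(k) = 0*k² = 0)
(139 + s(t(-2)))*n(0) = (139 + 0)*0² = 139*0 = 0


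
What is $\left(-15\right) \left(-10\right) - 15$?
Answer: $135$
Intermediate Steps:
$\left(-15\right) \left(-10\right) - 15 = 150 - 15 = 135$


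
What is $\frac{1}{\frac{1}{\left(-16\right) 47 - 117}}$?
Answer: $-869$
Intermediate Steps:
$\frac{1}{\frac{1}{\left(-16\right) 47 - 117}} = \frac{1}{\frac{1}{-752 - 117}} = \frac{1}{\frac{1}{-869}} = \frac{1}{- \frac{1}{869}} = -869$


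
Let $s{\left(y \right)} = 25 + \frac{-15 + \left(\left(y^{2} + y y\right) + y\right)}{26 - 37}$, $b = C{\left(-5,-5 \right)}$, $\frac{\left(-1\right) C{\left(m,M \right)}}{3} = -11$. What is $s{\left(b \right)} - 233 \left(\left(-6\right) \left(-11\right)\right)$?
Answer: $- \frac{171079}{11} \approx -15553.0$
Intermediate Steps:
$C{\left(m,M \right)} = 33$ ($C{\left(m,M \right)} = \left(-3\right) \left(-11\right) = 33$)
$b = 33$
$s{\left(y \right)} = \frac{290}{11} - \frac{2 y^{2}}{11} - \frac{y}{11}$ ($s{\left(y \right)} = 25 + \frac{-15 + \left(\left(y^{2} + y^{2}\right) + y\right)}{-11} = 25 + \left(-15 + \left(2 y^{2} + y\right)\right) \left(- \frac{1}{11}\right) = 25 + \left(-15 + \left(y + 2 y^{2}\right)\right) \left(- \frac{1}{11}\right) = 25 + \left(-15 + y + 2 y^{2}\right) \left(- \frac{1}{11}\right) = 25 - \left(- \frac{15}{11} + \frac{y}{11} + \frac{2 y^{2}}{11}\right) = \frac{290}{11} - \frac{2 y^{2}}{11} - \frac{y}{11}$)
$s{\left(b \right)} - 233 \left(\left(-6\right) \left(-11\right)\right) = \left(\frac{290}{11} - \frac{2 \cdot 33^{2}}{11} - 3\right) - 233 \left(\left(-6\right) \left(-11\right)\right) = \left(\frac{290}{11} - 198 - 3\right) - 15378 = - \frac{1921}{11} - 15378 = - \frac{171079}{11}$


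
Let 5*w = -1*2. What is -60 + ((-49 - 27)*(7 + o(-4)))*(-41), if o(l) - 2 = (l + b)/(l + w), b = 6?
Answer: 292244/11 ≈ 26568.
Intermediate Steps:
w = -2/5 (w = (-1*2)/5 = (1/5)*(-2) = -2/5 ≈ -0.40000)
o(l) = 2 + (6 + l)/(-2/5 + l) (o(l) = 2 + (l + 6)/(l - 2/5) = 2 + (6 + l)/(-2/5 + l))
-60 + ((-49 - 27)*(7 + o(-4)))*(-41) = -60 + ((-49 - 27)*(7 + (26 + 15*(-4))/(-2 + 5*(-4))))*(-41) = -60 - 76*(7 + (26 - 60)/(-2 - 20))*(-41) = -60 - 76*(7 - 34/(-22))*(-41) = -60 - 76*(7 - 1/22*(-34))*(-41) = -60 - 76*(7 + 17/11)*(-41) = -60 - 76*94/11*(-41) = -60 - 7144/11*(-41) = -60 + 292904/11 = 292244/11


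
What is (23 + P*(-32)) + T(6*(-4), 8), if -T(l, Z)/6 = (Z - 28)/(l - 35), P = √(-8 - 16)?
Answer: 1237/59 - 64*I*√6 ≈ 20.966 - 156.77*I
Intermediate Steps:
P = 2*I*√6 (P = √(-24) = 2*I*√6 ≈ 4.899*I)
T(l, Z) = -6*(-28 + Z)/(-35 + l) (T(l, Z) = -6*(Z - 28)/(l - 35) = -6*(-28 + Z)/(-35 + l))
(23 + P*(-32)) + T(6*(-4), 8) = (23 + (2*I*√6)*(-32)) + 6*(28 - 1*8)/(-35 + 6*(-4)) = (23 - 64*I*√6) + 6*(28 - 8)/(-35 - 24) = (23 - 64*I*√6) + 6*20/(-59) = (23 - 64*I*√6) + 6*(-1/59)*20 = (23 - 64*I*√6) - 120/59 = 1237/59 - 64*I*√6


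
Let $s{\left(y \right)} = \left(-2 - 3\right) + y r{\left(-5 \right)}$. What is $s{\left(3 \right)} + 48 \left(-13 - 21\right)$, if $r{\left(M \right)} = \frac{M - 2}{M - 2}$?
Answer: $-1634$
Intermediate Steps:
$r{\left(M \right)} = 1$ ($r{\left(M \right)} = \frac{-2 + M}{-2 + M} = 1$)
$s{\left(y \right)} = -5 + y$ ($s{\left(y \right)} = \left(-2 - 3\right) + y 1 = \left(-2 - 3\right) + y = -5 + y$)
$s{\left(3 \right)} + 48 \left(-13 - 21\right) = \left(-5 + 3\right) + 48 \left(-13 - 21\right) = -2 + 48 \left(-13 - 21\right) = -2 + 48 \left(-34\right) = -2 - 1632 = -1634$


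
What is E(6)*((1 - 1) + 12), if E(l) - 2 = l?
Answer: 96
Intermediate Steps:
E(l) = 2 + l
E(6)*((1 - 1) + 12) = (2 + 6)*((1 - 1) + 12) = 8*(0 + 12) = 8*12 = 96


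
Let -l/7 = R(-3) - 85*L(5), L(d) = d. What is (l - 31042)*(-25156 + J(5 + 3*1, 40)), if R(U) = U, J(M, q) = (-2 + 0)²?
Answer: 705412992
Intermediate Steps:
J(M, q) = 4 (J(M, q) = (-2)² = 4)
l = 2996 (l = -7*(-3 - 85*5) = -7*(-3 - 425) = -7*(-428) = 2996)
(l - 31042)*(-25156 + J(5 + 3*1, 40)) = (2996 - 31042)*(-25156 + 4) = -28046*(-25152) = 705412992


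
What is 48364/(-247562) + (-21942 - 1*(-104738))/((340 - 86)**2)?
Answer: 2172111441/1996463749 ≈ 1.0880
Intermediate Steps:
48364/(-247562) + (-21942 - 1*(-104738))/((340 - 86)**2) = 48364*(-1/247562) + (-21942 + 104738)/(254**2) = -24182/123781 + 82796/64516 = -24182/123781 + 82796*(1/64516) = -24182/123781 + 20699/16129 = 2172111441/1996463749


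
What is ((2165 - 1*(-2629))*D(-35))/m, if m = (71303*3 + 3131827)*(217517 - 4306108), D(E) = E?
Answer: 4935/402333708764 ≈ 1.2266e-8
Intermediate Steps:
m = -13679346097976 (m = (213909 + 3131827)*(-4088591) = 3345736*(-4088591) = -13679346097976)
((2165 - 1*(-2629))*D(-35))/m = ((2165 - 1*(-2629))*(-35))/(-13679346097976) = ((2165 + 2629)*(-35))*(-1/13679346097976) = (4794*(-35))*(-1/13679346097976) = -167790*(-1/13679346097976) = 4935/402333708764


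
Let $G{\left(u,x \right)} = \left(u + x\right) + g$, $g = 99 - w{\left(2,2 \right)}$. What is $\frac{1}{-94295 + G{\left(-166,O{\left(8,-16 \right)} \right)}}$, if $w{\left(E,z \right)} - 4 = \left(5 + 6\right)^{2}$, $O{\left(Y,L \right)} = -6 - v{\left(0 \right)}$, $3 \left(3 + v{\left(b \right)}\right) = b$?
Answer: $- \frac{1}{94490} \approx -1.0583 \cdot 10^{-5}$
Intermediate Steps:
$v{\left(b \right)} = -3 + \frac{b}{3}$
$O{\left(Y,L \right)} = -3$ ($O{\left(Y,L \right)} = -6 - \left(-3 + \frac{1}{3} \cdot 0\right) = -6 - \left(-3 + 0\right) = -6 - -3 = -6 + 3 = -3$)
$w{\left(E,z \right)} = 125$ ($w{\left(E,z \right)} = 4 + \left(5 + 6\right)^{2} = 4 + 11^{2} = 4 + 121 = 125$)
$g = -26$ ($g = 99 - 125 = -26$)
$G{\left(u,x \right)} = -26 + u + x$ ($G{\left(u,x \right)} = \left(u + x\right) - 26 = -26 + u + x$)
$\frac{1}{-94295 + G{\left(-166,O{\left(8,-16 \right)} \right)}} = \frac{1}{-94295 - 195} = \frac{1}{-94490} = - \frac{1}{94490}$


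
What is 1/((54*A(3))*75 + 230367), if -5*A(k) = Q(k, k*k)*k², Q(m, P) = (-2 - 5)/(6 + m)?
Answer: 1/236037 ≈ 4.2366e-6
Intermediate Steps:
Q(m, P) = -7/(6 + m)
A(k) = 7*k²/(5*(6 + k)) (A(k) = -(-7/(6 + k))*k²/5 = -(-7)*k²/(5*(6 + k)) = 7*k²/(5*(6 + k)))
1/((54*A(3))*75 + 230367) = 1/((54*((7/5)*3²/(6 + 3)))*75 + 230367) = 1/((54*((7/5)*9/9))*75 + 230367) = 1/((54*((7/5)*9*(⅑)))*75 + 230367) = 1/((54*(7/5))*75 + 230367) = 1/((378/5)*75 + 230367) = 1/(5670 + 230367) = 1/236037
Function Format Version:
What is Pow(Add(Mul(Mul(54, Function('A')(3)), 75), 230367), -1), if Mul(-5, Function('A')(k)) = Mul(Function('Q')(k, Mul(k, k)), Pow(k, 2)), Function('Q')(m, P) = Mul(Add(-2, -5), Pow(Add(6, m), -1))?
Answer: Rational(1, 236037) ≈ 4.2366e-6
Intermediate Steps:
Function('Q')(m, P) = Mul(-7, Pow(Add(6, m), -1))
Function('A')(k) = Mul(Rational(7, 5), Pow(k, 2), Pow(Add(6, k), -1)) (Function('A')(k) = Mul(Rational(-1, 5), Mul(Mul(-7, Pow(Add(6, k), -1)), Pow(k, 2))) = Mul(Rational(-1, 5), Mul(-7, Pow(k, 2), Pow(Add(6, k), -1))) = Mul(Rational(7, 5), Pow(k, 2), Pow(Add(6, k), -1)))
Pow(Add(Mul(Mul(54, Function('A')(3)), 75), 230367), -1) = Pow(Add(Mul(Mul(54, Mul(Rational(7, 5), Pow(3, 2), Pow(Add(6, 3), -1))), 75), 230367), -1) = Pow(Add(Mul(Mul(54, Mul(Rational(7, 5), 9, Pow(9, -1))), 75), 230367), -1) = Pow(Add(Mul(Mul(54, Mul(Rational(7, 5), 9, Rational(1, 9))), 75), 230367), -1) = Pow(Add(Mul(Mul(54, Rational(7, 5)), 75), 230367), -1) = Pow(Add(Mul(Rational(378, 5), 75), 230367), -1) = Pow(Add(5670, 230367), -1) = Pow(236037, -1) = Rational(1, 236037)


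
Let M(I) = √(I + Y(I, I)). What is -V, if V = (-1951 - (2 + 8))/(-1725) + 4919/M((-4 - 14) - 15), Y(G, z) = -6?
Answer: -1961/1725 + 4919*I*√39/39 ≈ -1.1368 + 787.67*I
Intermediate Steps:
M(I) = √(-6 + I) (M(I) = √(I - 6) = √(-6 + I))
V = 1961/1725 - 4919*I*√39/39 (V = (-1951 - (2 + 8))/(-1725) + 4919/(√(-6 + ((-4 - 14) - 15))) = (-1951 - 10)*(-1/1725) + 4919/(√(-6 + (-18 - 15))) = (-1951 - 1*10)*(-1/1725) + 4919/(√(-6 - 33)) = (-1951 - 10)*(-1/1725) + 4919/(√(-39)) = -1961*(-1/1725) + 4919/((I*√39)) = 1961/1725 + 4919*(-I*√39/39) = 1961/1725 - 4919*I*√39/39 ≈ 1.1368 - 787.67*I)
-V = -(1961/1725 - 4919*I*√39/39) = -1961/1725 + 4919*I*√39/39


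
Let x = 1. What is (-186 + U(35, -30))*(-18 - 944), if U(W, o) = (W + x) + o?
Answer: 173160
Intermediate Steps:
U(W, o) = 1 + W + o (U(W, o) = (W + 1) + o = (1 + W) + o = 1 + W + o)
(-186 + U(35, -30))*(-18 - 944) = (-186 + (1 + 35 - 30))*(-18 - 944) = (-186 + 6)*(-962) = -180*(-962) = 173160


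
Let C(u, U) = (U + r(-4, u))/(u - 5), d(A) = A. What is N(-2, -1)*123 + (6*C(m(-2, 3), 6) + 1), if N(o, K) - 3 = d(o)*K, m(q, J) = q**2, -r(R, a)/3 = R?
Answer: 508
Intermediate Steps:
r(R, a) = -3*R
C(u, U) = (12 + U)/(-5 + u) (C(u, U) = (U - 3*(-4))/(u - 5) = (U + 12)/(-5 + u) = (12 + U)/(-5 + u))
N(o, K) = 3 + K*o (N(o, K) = 3 + o*K = 3 + K*o)
N(-2, -1)*123 + (6*C(m(-2, 3), 6) + 1) = (3 - 1*(-2))*123 + (6*((12 + 6)/(-5 + (-2)**2)) + 1) = (3 + 2)*123 + (6*(18/(-5 + 4)) + 1) = 5*123 + (6*(18/(-1)) + 1) = 615 + (6*(-1*18) + 1) = 615 + (6*(-18) + 1) = 615 + (-108 + 1) = 615 - 107 = 508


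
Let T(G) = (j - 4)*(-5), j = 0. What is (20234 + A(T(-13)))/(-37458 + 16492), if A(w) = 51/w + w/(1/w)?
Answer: -37521/38120 ≈ -0.98429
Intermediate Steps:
T(G) = 20 (T(G) = (0 - 4)*(-5) = -4*(-5) = 20)
A(w) = w² + 51/w (A(w) = 51/w + w*w = 51/w + w² = w² + 51/w)
(20234 + A(T(-13)))/(-37458 + 16492) = (20234 + (51 + 20³)/20)/(-37458 + 16492) = (20234 + (51 + 8000)/20)/(-20966) = (20234 + (1/20)*8051)*(-1/20966) = (20234 + 8051/20)*(-1/20966) = (412731/20)*(-1/20966) = -37521/38120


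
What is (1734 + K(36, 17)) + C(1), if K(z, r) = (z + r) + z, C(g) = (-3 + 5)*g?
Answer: 1825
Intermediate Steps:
C(g) = 2*g
K(z, r) = r + 2*z (K(z, r) = (r + z) + z = r + 2*z)
(1734 + K(36, 17)) + C(1) = (1734 + (17 + 2*36)) + 2*1 = (1734 + (17 + 72)) + 2 = (1734 + 89) + 2 = 1823 + 2 = 1825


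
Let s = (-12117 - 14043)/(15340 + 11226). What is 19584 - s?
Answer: 260147352/13283 ≈ 19585.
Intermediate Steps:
s = -13080/13283 (s = -26160/26566 = -26160*1/26566 = -13080/13283 ≈ -0.98472)
19584 - s = 19584 - 1*(-13080/13283) = 19584 + 13080/13283 = 260147352/13283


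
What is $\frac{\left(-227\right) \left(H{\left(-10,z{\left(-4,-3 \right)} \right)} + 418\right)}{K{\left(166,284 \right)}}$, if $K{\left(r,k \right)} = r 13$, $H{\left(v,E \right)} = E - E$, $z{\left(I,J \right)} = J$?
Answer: $- \frac{47443}{1079} \approx -43.969$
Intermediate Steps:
$H{\left(v,E \right)} = 0$
$K{\left(r,k \right)} = 13 r$
$\frac{\left(-227\right) \left(H{\left(-10,z{\left(-4,-3 \right)} \right)} + 418\right)}{K{\left(166,284 \right)}} = \frac{\left(-227\right) \left(0 + 418\right)}{13 \cdot 166} = \frac{\left(-227\right) 418}{2158} = \left(-94886\right) \frac{1}{2158} = - \frac{47443}{1079}$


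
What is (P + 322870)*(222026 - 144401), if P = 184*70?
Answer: 26062593750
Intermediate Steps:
P = 12880
(P + 322870)*(222026 - 144401) = (12880 + 322870)*(222026 - 144401) = 335750*77625 = 26062593750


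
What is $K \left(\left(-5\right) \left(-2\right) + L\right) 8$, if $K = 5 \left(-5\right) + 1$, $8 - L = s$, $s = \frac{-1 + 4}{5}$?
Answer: $- \frac{16704}{5} \approx -3340.8$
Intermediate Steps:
$s = \frac{3}{5}$ ($s = 3 \cdot \frac{1}{5} = \frac{3}{5} \approx 0.6$)
$L = \frac{37}{5}$ ($L = 8 - \frac{3}{5} = \frac{37}{5} \approx 7.4$)
$K = -24$ ($K = -25 + 1 = -24$)
$K \left(\left(-5\right) \left(-2\right) + L\right) 8 = - 24 \left(\left(-5\right) \left(-2\right) + \frac{37}{5}\right) 8 = - 24 \left(10 + \frac{37}{5}\right) 8 = \left(-24\right) \frac{87}{5} \cdot 8 = \left(- \frac{2088}{5}\right) 8 = - \frac{16704}{5}$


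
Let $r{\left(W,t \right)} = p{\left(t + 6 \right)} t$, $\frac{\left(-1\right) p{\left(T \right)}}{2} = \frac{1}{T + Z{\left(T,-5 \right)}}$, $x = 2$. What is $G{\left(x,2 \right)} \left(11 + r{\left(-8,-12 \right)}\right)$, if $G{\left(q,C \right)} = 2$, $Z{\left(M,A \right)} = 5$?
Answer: $-26$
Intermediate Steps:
$p{\left(T \right)} = - \frac{2}{5 + T}$ ($p{\left(T \right)} = - \frac{2}{T + 5} = - \frac{2}{5 + T}$)
$r{\left(W,t \right)} = - \frac{2 t}{11 + t}$ ($r{\left(W,t \right)} = - \frac{2}{5 + \left(t + 6\right)} t = - \frac{2}{5 + \left(6 + t\right)} t = - \frac{2}{11 + t} t = - \frac{2 t}{11 + t}$)
$G{\left(x,2 \right)} \left(11 + r{\left(-8,-12 \right)}\right) = 2 \left(11 - - \frac{24}{11 - 12}\right) = 2 \left(11 - - \frac{24}{-1}\right) = 2 \left(11 - \left(-24\right) \left(-1\right)\right) = 2 \left(11 - 24\right) = 2 \left(-13\right) = -26$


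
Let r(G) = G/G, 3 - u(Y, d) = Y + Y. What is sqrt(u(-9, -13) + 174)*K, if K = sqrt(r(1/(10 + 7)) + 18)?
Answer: sqrt(3705) ≈ 60.869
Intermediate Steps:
u(Y, d) = 3 - 2*Y (u(Y, d) = 3 - (Y + Y) = 3 - 2*Y)
r(G) = 1
K = sqrt(19) (K = sqrt(1 + 18) = sqrt(19) ≈ 4.3589)
sqrt(u(-9, -13) + 174)*K = sqrt((3 - 2*(-9)) + 174)*sqrt(19) = sqrt((3 + 18) + 174)*sqrt(19) = sqrt(21 + 174)*sqrt(19) = sqrt(195)*sqrt(19) = sqrt(3705)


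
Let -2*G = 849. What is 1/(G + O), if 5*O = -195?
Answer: -2/927 ≈ -0.0021575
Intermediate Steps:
G = -849/2 (G = -½*849 = -849/2 ≈ -424.50)
O = -39 (O = (⅕)*(-195) = -39)
1/(G + O) = 1/(-849/2 - 39) = 1/(-927/2) = -2/927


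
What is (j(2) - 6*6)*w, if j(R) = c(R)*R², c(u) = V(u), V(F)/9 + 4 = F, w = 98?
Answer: -10584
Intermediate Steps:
V(F) = -36 + 9*F
c(u) = -36 + 9*u
j(R) = R²*(-36 + 9*R) (j(R) = (-36 + 9*R)*R² = R²*(-36 + 9*R))
(j(2) - 6*6)*w = (9*2²*(-4 + 2) - 6*6)*98 = (9*4*(-2) - 36)*98 = (-72 - 36)*98 = -108*98 = -10584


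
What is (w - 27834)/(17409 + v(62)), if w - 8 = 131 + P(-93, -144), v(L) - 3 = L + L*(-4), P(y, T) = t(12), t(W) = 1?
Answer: -13847/8613 ≈ -1.6077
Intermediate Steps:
P(y, T) = 1
v(L) = 3 - 3*L (v(L) = 3 + (L + L*(-4)) = 3 + (L - 4*L) = 3 - 3*L)
w = 140 (w = 8 + (131 + 1) = 8 + 132 = 140)
(w - 27834)/(17409 + v(62)) = (140 - 27834)/(17409 + (3 - 3*62)) = -27694/(17409 + (3 - 186)) = -27694/(17409 - 183) = -27694/17226 = -27694*1/17226 = -13847/8613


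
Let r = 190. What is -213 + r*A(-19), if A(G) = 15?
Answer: 2637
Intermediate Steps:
-213 + r*A(-19) = -213 + 190*15 = -213 + 2850 = 2637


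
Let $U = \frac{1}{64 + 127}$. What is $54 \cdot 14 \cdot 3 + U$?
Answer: $\frac{433189}{191} \approx 2268.0$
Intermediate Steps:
$U = \frac{1}{191} \approx 0.0052356$
$54 \cdot 14 \cdot 3 + U = 54 \cdot 14 \cdot 3 + \frac{1}{191} = 54 \cdot 42 + \frac{1}{191} = 2268 + \frac{1}{191} = \frac{433189}{191}$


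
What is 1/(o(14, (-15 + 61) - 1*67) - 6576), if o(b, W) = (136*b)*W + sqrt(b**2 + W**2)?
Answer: -46560/2167832963 - 7*sqrt(13)/2167832963 ≈ -2.1489e-5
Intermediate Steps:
o(b, W) = sqrt(W**2 + b**2) + 136*W*b (o(b, W) = 136*W*b + sqrt(W**2 + b**2) = sqrt(W**2 + b**2) + 136*W*b)
1/(o(14, (-15 + 61) - 1*67) - 6576) = 1/((sqrt(((-15 + 61) - 1*67)**2 + 14**2) + 136*((-15 + 61) - 1*67)*14) - 6576) = 1/((sqrt((46 - 67)**2 + 196) + 136*(46 - 67)*14) - 6576) = 1/((sqrt((-21)**2 + 196) + 136*(-21)*14) - 6576) = 1/((sqrt(441 + 196) - 39984) - 6576) = 1/((sqrt(637) - 39984) - 6576) = 1/((7*sqrt(13) - 39984) - 6576) = 1/((-39984 + 7*sqrt(13)) - 6576) = 1/(-46560 + 7*sqrt(13))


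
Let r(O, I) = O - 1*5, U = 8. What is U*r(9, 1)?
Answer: 32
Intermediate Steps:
r(O, I) = -5 + O (r(O, I) = O - 5 = -5 + O)
U*r(9, 1) = 8*(-5 + 9) = 8*4 = 32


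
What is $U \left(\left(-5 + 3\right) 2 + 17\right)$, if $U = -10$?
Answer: $-130$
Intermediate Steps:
$U \left(\left(-5 + 3\right) 2 + 17\right) = - 10 \left(\left(-5 + 3\right) 2 + 17\right) = - 10 \left(\left(-2\right) 2 + 17\right) = - 10 \left(-4 + 17\right) = \left(-10\right) 13 = -130$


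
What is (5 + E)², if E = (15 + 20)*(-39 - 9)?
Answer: 2805625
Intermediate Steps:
E = -1680 (E = 35*(-48) = -1680)
(5 + E)² = (5 - 1680)² = (-1675)² = 2805625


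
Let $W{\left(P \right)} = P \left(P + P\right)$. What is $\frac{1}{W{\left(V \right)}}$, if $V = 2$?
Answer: $\frac{1}{8} \approx 0.125$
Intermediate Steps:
$W{\left(P \right)} = 2 P^{2}$ ($W{\left(P \right)} = P 2 P = 2 P^{2}$)
$\frac{1}{W{\left(V \right)}} = \frac{1}{2 \cdot 2^{2}} = \frac{1}{2 \cdot 4} = \frac{1}{8}$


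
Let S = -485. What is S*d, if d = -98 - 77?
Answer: 84875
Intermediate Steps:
d = -175
S*d = -485*(-175) = 84875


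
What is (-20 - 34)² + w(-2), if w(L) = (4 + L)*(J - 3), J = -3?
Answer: 2904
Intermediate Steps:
w(L) = -24 - 6*L (w(L) = (4 + L)*(-3 - 3) = (4 + L)*(-6) = -24 - 6*L)
(-20 - 34)² + w(-2) = (-20 - 34)² + (-24 - 6*(-2)) = (-54)² + (-24 + 12) = 2916 - 12 = 2904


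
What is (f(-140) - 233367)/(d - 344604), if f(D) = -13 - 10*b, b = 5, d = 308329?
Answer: 46686/7255 ≈ 6.4350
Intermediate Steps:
f(D) = -63 (f(D) = -13 - 10*5 = -13 - 50 = -63)
(f(-140) - 233367)/(d - 344604) = (-63 - 233367)/(308329 - 344604) = -233430/(-36275) = -233430*(-1/36275) = 46686/7255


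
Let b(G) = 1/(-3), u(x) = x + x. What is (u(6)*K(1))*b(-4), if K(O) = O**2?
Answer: -4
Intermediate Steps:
u(x) = 2*x
b(G) = -1/3
(u(6)*K(1))*b(-4) = ((2*6)*1**2)*(-1/3) = (12*1)*(-1/3) = 12*(-1/3) = -4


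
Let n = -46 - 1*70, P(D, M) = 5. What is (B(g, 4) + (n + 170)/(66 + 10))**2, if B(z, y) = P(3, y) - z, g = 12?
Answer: 57121/1444 ≈ 39.557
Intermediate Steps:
n = -116 (n = -46 - 70 = -116)
B(z, y) = 5 - z
(B(g, 4) + (n + 170)/(66 + 10))**2 = ((5 - 1*12) + (-116 + 170)/(66 + 10))**2 = ((5 - 12) + 54/76)**2 = (-7 + 54*(1/76))**2 = (-7 + 27/38)**2 = (-239/38)**2 = 57121/1444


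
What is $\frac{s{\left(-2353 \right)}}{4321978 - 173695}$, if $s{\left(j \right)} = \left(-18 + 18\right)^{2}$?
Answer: $0$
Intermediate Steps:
$s{\left(j \right)} = 0$ ($s{\left(j \right)} = 0^{2} = 0$)
$\frac{s{\left(-2353 \right)}}{4321978 - 173695} = \frac{0}{4321978 - 173695} = \frac{0}{4148283} = 0 \cdot \frac{1}{4148283} = 0$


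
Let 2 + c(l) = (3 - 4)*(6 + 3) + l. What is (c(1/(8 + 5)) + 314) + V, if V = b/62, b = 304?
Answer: 124116/403 ≈ 307.98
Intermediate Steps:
c(l) = -11 + l (c(l) = -2 + ((3 - 4)*(6 + 3) + l) = -2 + (-1*9 + l) = -2 + (-9 + l) = -11 + l)
V = 152/31 (V = 304/62 = 304*(1/62) = 152/31 ≈ 4.9032)
(c(1/(8 + 5)) + 314) + V = ((-11 + 1/(8 + 5)) + 314) + 152/31 = ((-11 + 1/13) + 314) + 152/31 = (-142/13 + 314) + 152/31 = 3940/13 + 152/31 = 124116/403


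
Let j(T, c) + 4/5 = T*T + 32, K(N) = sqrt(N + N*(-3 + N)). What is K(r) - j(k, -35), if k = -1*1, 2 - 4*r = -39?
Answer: -161/5 + sqrt(1353)/4 ≈ -23.004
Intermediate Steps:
r = 41/4 (r = 1/2 - 1/4*(-39) = 1/2 + 39/4 = 41/4 ≈ 10.250)
k = -1
j(T, c) = 156/5 + T**2 (j(T, c) = -4/5 + (T*T + 32) = -4/5 + (T**2 + 32) = -4/5 + (32 + T**2) = 156/5 + T**2)
K(r) - j(k, -35) = sqrt(41*(-2 + 41/4)/4) - (156/5 + (-1)**2) = sqrt((41/4)*(33/4)) - (156/5 + 1) = sqrt(1353/16) - 1*161/5 = sqrt(1353)/4 - 161/5 = -161/5 + sqrt(1353)/4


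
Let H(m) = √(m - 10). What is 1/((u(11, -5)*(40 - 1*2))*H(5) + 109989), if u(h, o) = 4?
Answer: 109989/12097695641 - 152*I*√5/12097695641 ≈ 9.0917e-6 - 2.8095e-8*I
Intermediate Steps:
H(m) = √(-10 + m)
1/((u(11, -5)*(40 - 1*2))*H(5) + 109989) = 1/((4*(40 - 1*2))*√(-10 + 5) + 109989) = 1/((4*(40 - 2))*√(-5) + 109989) = 1/((4*38)*(I*√5) + 109989) = 1/(152*(I*√5) + 109989) = 1/(152*I*√5 + 109989) = 1/(109989 + 152*I*√5)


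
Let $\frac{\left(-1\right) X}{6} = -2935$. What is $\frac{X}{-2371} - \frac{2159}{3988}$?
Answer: $- \frac{75347669}{9455548} \approx -7.9686$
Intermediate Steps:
$X = 17610$ ($X = \left(-6\right) \left(-2935\right) = 17610$)
$\frac{X}{-2371} - \frac{2159}{3988} = \frac{17610}{-2371} - \frac{2159}{3988} = 17610 \left(- \frac{1}{2371}\right) - \frac{2159}{3988} = - \frac{17610}{2371} - \frac{2159}{3988} = - \frac{75347669}{9455548}$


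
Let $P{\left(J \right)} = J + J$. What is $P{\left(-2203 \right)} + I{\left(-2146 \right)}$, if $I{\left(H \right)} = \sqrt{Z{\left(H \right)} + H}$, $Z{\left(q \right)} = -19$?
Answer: $-4406 + i \sqrt{2165} \approx -4406.0 + 46.53 i$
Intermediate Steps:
$P{\left(J \right)} = 2 J$
$I{\left(H \right)} = \sqrt{-19 + H}$
$P{\left(-2203 \right)} + I{\left(-2146 \right)} = 2 \left(-2203\right) + \sqrt{-19 - 2146} = -4406 + \sqrt{-2165} = -4406 + i \sqrt{2165}$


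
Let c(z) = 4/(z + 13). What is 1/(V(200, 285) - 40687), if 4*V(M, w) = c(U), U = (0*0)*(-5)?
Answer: -13/528930 ≈ -2.4578e-5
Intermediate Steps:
U = 0 (U = 0*(-5) = 0)
c(z) = 4/(13 + z)
V(M, w) = 1/13 (V(M, w) = (4/(13 + 0))/4 = (4/13)/4 = (4*(1/13))/4 = (1/4)*(4/13) = 1/13)
1/(V(200, 285) - 40687) = 1/(1/13 - 40687) = 1/(-528930/13) = -13/528930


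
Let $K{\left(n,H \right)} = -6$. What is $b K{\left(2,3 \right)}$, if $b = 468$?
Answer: $-2808$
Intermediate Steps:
$b K{\left(2,3 \right)} = 468 \left(-6\right) = -2808$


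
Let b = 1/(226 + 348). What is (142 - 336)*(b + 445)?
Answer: -24776807/287 ≈ -86330.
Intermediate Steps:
b = 1/574 ≈ 0.0017422
(142 - 336)*(b + 445) = (142 - 336)*(1/574 + 445) = -194*255431/574 = -24776807/287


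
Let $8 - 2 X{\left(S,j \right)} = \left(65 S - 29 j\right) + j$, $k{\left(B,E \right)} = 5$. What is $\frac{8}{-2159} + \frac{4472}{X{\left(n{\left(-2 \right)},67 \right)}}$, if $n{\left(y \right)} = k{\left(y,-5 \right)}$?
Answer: $\frac{19297624}{3365881} \approx 5.7333$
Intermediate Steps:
$n{\left(y \right)} = 5$
$X{\left(S,j \right)} = 4 + 14 j - \frac{65 S}{2}$ ($X{\left(S,j \right)} = 4 - \frac{\left(65 S - 29 j\right) + j}{2} = 4 - \frac{\left(- 29 j + 65 S\right) + j}{2} = 4 - \frac{- 28 j + 65 S}{2} = 4 - \left(- 14 j + \frac{65 S}{2}\right) = 4 + 14 j - \frac{65 S}{2}$)
$\frac{8}{-2159} + \frac{4472}{X{\left(n{\left(-2 \right)},67 \right)}} = \frac{8}{-2159} + \frac{4472}{4 + 14 \cdot 67 - \frac{325}{2}} = 8 \left(- \frac{1}{2159}\right) + \frac{4472}{4 + 938 - \frac{325}{2}} = - \frac{8}{2159} + \frac{4472}{\frac{1559}{2}} = - \frac{8}{2159} + 4472 \cdot \frac{2}{1559} = - \frac{8}{2159} + \frac{8944}{1559} = \frac{19297624}{3365881}$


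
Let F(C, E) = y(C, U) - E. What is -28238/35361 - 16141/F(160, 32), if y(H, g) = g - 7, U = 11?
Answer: 569971237/990108 ≈ 575.67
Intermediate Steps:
y(H, g) = -7 + g
F(C, E) = 4 - E (F(C, E) = (-7 + 11) - E = 4 - E)
-28238/35361 - 16141/F(160, 32) = -28238/35361 - 16141/(4 - 1*32) = -28238*1/35361 - 16141/(4 - 32) = -28238/35361 - 16141/(-28) = -28238/35361 - 16141*(-1/28) = -28238/35361 + 16141/28 = 569971237/990108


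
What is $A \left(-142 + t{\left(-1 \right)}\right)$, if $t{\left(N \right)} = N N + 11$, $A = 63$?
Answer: $-8190$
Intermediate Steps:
$t{\left(N \right)} = 11 + N^{2}$ ($t{\left(N \right)} = N^{2} + 11 = 11 + N^{2}$)
$A \left(-142 + t{\left(-1 \right)}\right) = 63 \left(-142 + \left(11 + \left(-1\right)^{2}\right)\right) = 63 \left(-142 + \left(11 + 1\right)\right) = 63 \left(-142 + 12\right) = 63 \left(-130\right) = -8190$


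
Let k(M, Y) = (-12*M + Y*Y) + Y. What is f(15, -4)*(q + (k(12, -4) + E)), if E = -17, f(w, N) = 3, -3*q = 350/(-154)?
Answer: -4892/11 ≈ -444.73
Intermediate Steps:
q = 25/33 (q = -350/(3*(-154)) = -350*(-1)/(3*154) = -⅓*(-25/11) = 25/33 ≈ 0.75758)
k(M, Y) = Y + Y² - 12*M (k(M, Y) = (-12*M + Y²) + Y = (Y² - 12*M) + Y = Y + Y² - 12*M)
f(15, -4)*(q + (k(12, -4) + E)) = 3*(25/33 + ((-4 + (-4)² - 12*12) - 17)) = 3*(25/33 + ((-4 + 16 - 144) - 17)) = 3*(25/33 + (-132 - 17)) = 3*(25/33 - 149) = 3*(-4892/33) = -4892/11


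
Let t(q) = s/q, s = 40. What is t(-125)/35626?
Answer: -4/445325 ≈ -8.9822e-6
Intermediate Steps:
t(q) = 40/q
t(-125)/35626 = (40/(-125))/35626 = (40*(-1/125))*(1/35626) = -8/25*1/35626 = -4/445325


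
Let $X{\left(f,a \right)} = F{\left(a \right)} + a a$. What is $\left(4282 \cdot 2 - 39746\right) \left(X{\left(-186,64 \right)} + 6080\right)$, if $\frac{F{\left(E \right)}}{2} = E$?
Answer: $-321299328$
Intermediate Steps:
$F{\left(E \right)} = 2 E$
$X{\left(f,a \right)} = a^{2} + 2 a$ ($X{\left(f,a \right)} = 2 a + a a = 2 a + a^{2} = a^{2} + 2 a$)
$\left(4282 \cdot 2 - 39746\right) \left(X{\left(-186,64 \right)} + 6080\right) = \left(4282 \cdot 2 - 39746\right) \left(64 \left(2 + 64\right) + 6080\right) = \left(8564 - 39746\right) \left(64 \cdot 66 + 6080\right) = - 31182 \left(4224 + 6080\right) = \left(-31182\right) 10304 = -321299328$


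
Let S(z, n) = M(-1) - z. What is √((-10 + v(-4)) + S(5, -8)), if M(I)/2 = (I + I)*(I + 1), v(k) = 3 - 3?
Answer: I*√15 ≈ 3.873*I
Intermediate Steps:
v(k) = 0
M(I) = 4*I*(1 + I) (M(I) = 2*((I + I)*(I + 1)) = 2*((2*I)*(1 + I)) = 2*(2*I*(1 + I)) = 4*I*(1 + I))
S(z, n) = -z (S(z, n) = 4*(-1)*(1 - 1) - z = 4*(-1)*0 - z = 0 - z = -z)
√((-10 + v(-4)) + S(5, -8)) = √((-10 + 0) - 1*5) = √(-10 - 5) = √(-15) = I*√15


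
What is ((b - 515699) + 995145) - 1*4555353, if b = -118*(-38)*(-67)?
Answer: -4376335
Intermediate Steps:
b = -300428 (b = 4484*(-67) = -300428)
((b - 515699) + 995145) - 1*4555353 = ((-300428 - 515699) + 995145) - 1*4555353 = (-816127 + 995145) - 4555353 = 179018 - 4555353 = -4376335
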